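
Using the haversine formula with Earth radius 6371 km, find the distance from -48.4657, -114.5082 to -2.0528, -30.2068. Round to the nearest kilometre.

9417 km

Δλ = -30.2068 − -114.5082 = 84.3014°.
Δφ = -2.0528 − -48.4657 = 46.4129°.
a = sin²(Δφ/2) + cos φ₁ · cos φ₂ · sin²(Δλ/2) = 0.453694.
c = 2·atan2(√a, √(1−a)) = 1.47805 rad → d = 6371·c ≈ 9416.67 km.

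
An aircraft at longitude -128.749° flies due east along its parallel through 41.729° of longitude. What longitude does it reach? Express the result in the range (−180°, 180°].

Start at -128.749°; shift +41.729° → -87.020°.
-87.020° already lies in (−180°, 180°].

-87.020°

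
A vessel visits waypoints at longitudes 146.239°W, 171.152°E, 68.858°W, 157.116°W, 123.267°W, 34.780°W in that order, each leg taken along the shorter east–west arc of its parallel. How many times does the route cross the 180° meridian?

2

Leg 1: -146.239° → +171.152°, shortest Δλ = -42.609° (west) — crosses 180°.
Leg 2: +171.152° → -68.858°, shortest Δλ = 119.99° (east) — crosses 180°.
Leg 3: -68.858° → -157.116°, shortest Δλ = -88.258° (west) — does not cross 180°.
Leg 4: -157.116° → -123.267°, shortest Δλ = 33.849° (east) — does not cross 180°.
Leg 5: -123.267° → -34.780°, shortest Δλ = 88.487° (east) — does not cross 180°.
Total crossings: 2.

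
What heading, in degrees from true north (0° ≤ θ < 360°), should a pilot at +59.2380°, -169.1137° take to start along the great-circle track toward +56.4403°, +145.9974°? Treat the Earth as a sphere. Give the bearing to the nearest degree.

Δλ = 145.9974 − -169.1137 = 315.1111°; wrapped into (−180°, 180°]: -44.8889°.
θ = atan2( sin Δλ · cos φ₂ , cos φ₁ · sin φ₂ − sin φ₁ · cos φ₂ · cos Δλ )
  = atan2(-0.39013, 0.08967) = -77.056° → normalised to [0°, 360°): 282.944°.

283°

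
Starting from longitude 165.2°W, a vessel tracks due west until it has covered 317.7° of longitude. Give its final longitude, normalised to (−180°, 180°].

Start at -165.2°; shift −317.7° → -482.9°.
-482.9° lies outside (−180°, 180°]; add 360° → -122.9°.

122.9°W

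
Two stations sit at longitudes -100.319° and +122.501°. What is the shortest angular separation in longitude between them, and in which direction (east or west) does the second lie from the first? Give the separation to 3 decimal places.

Raw difference: 122.501 − -100.319 = 222.82°.
Normalise into (−180°, 180°]: 222.82° − 360° = -137.18°.
Negative ⇒ the second point lies to the west; separation 137.180°.

137.180° west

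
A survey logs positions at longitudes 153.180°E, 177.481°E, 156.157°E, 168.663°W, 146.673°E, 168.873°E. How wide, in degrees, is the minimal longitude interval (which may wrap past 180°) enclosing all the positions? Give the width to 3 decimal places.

44.664°

Sort the longitudes: -168.663°, +146.673°, +153.180°, +156.157°, +168.873°, +177.481°.
Eastward gaps between consecutive values (wrapping around): 315.336°, 6.507°, 2.977°, 12.716°, 8.608°, 13.856°.
Largest gap = 315.336° ⇒ minimal covering band is its complement: 360° − 315.336° = 44.664°.
Band runs from +146.673° eastward to -168.663°, crossing the antimeridian.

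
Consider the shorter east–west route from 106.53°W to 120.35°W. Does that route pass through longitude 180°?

No

Signed shortest Δλ = ((-120.35 − -106.53 + 180) mod 360) − 180 = -13.82°.
Going west by 13.82° from -106.53° reaches -120.35° without touching 180°.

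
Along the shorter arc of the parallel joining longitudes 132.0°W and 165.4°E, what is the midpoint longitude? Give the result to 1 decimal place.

163.3°W

Signed shortest Δλ from -132.0° to +165.4° is -62.6°.
Midpoint longitude = -132.0° + (-62.6°)/2 = -132.0° − 31.3° = -163.3°.
(The naïve average (-132.0 + +165.4)/2 = 16.7° is on the wrong side of the globe.)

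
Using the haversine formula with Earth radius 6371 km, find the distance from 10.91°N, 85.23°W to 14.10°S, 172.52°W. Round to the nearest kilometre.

10014 km

Δλ = -172.52 − -85.23 = -87.29°.
Δφ = -14.10 − 10.91 = -25.01°.
a = sin²(Δφ/2) + cos φ₁ · cos φ₂ · sin²(Δλ/2) = 0.500540.
c = 2·atan2(√a, √(1−a)) = 1.57188 rad → d = 6371·c ≈ 10014.43 km.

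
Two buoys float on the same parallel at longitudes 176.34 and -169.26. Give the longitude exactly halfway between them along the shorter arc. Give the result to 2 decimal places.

Signed shortest Δλ from +176.34° to -169.26° is +14.40°.
Midpoint longitude = +176.34° + (+14.40°)/2 = +176.34° + 7.20° = +183.54°.
Normalise into (−180°, 180°]: -176.46°.
(The naïve average (+176.34 + -169.26)/2 = 3.54° is on the wrong side of the globe.)

-176.46°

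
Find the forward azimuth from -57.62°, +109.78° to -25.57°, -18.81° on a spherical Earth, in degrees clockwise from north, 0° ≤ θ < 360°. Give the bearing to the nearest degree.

225°

Δλ = -18.81 − 109.78 = -128.59°.
θ = atan2( sin Δλ · cos φ₂ , cos φ₁ · sin φ₂ − sin φ₁ · cos φ₂ · cos Δλ )
  = atan2(-0.70508, -0.70631) = -135.050° → normalised to [0°, 360°): 224.950°.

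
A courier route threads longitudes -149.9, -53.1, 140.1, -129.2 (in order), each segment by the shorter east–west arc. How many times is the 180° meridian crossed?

2

Leg 1: -149.9° → -53.1°, shortest Δλ = 96.8° (east) — does not cross 180°.
Leg 2: -53.1° → +140.1°, shortest Δλ = -166.8° (west) — crosses 180°.
Leg 3: +140.1° → -129.2°, shortest Δλ = 90.7° (east) — crosses 180°.
Total crossings: 2.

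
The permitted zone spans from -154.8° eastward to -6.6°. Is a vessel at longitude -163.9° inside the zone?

Band width going east from -154.8° to -6.6°: ((-6.6 − -154.8) mod 360) = 148.2°.
Offset of -163.9° east of the west edge: ((-163.9 − -154.8) mod 360) = 350.9°.
350.9° > 148.2° ⇒ outside.

No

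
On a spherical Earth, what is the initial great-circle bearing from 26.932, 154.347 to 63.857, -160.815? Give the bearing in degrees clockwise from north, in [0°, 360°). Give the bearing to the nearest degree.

25°

Δλ = -160.815 − 154.347 = -315.162°; wrapped into (−180°, 180°]: 44.838°.
θ = atan2( sin Δλ · cos φ₂ , cos φ₁ · sin φ₂ − sin φ₁ · cos φ₂ · cos Δλ )
  = atan2(0.31068, 0.65882) = 25.247° → normalised to [0°, 360°): 25.247°.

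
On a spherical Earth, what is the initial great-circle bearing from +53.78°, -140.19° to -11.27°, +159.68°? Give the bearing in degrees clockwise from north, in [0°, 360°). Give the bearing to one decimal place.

239.1°

Δλ = 159.68 − -140.19 = 299.87°; wrapped into (−180°, 180°]: -60.13°.
θ = atan2( sin Δλ · cos φ₂ , cos φ₁ · sin φ₂ − sin φ₁ · cos φ₂ · cos Δλ )
  = atan2(-0.85044, -0.50952) = -120.927° → normalised to [0°, 360°): 239.073°.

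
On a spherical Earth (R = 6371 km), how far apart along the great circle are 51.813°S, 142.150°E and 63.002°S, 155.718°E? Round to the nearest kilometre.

Δλ = 155.718 − 142.150 = 13.568°.
Δφ = -63.002 − -51.813 = -11.189°.
a = sin²(Δφ/2) + cos φ₁ · cos φ₂ · sin²(Δλ/2) = 0.013420.
c = 2·atan2(√a, √(1−a)) = 0.23221 rad → d = 6371·c ≈ 1479.41 km.

1479 km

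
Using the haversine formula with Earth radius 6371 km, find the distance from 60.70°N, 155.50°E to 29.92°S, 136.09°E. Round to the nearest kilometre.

Δλ = 136.09 − 155.50 = -19.41°.
Δφ = -29.92 − 60.70 = -90.62°.
a = sin²(Δφ/2) + cos φ₁ · cos φ₂ · sin²(Δλ/2) = 0.517464.
c = 2·atan2(√a, √(1−a)) = 1.60573 rad → d = 6371·c ≈ 10230.12 km.

10230 km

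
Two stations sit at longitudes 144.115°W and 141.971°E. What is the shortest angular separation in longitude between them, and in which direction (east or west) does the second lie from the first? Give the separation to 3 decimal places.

Raw difference: 141.971 − -144.115 = 286.086°.
Normalise into (−180°, 180°]: 286.086° − 360° = -73.914°.
Negative ⇒ the second point lies to the west; separation 73.914°.

73.914° west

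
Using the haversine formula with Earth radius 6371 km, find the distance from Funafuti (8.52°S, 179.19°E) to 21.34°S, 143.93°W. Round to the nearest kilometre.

4197 km

Δλ = -143.93 − 179.19 = -323.12°; wrapped into (−180°, 180°]: 36.88°.
Δφ = -21.34 − -8.52 = -12.82°.
a = sin²(Δφ/2) + cos φ₁ · cos φ₂ · sin²(Δλ/2) = 0.104629.
c = 2·atan2(√a, √(1−a)) = 0.65877 rad → d = 6371·c ≈ 4197.05 km.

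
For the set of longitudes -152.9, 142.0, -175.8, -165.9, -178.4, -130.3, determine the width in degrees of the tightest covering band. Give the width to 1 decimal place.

Sort the longitudes: -178.4°, -175.8°, -165.9°, -152.9°, -130.3°, +142.0°.
Eastward gaps between consecutive values (wrapping around): 2.6°, 9.9°, 13.0°, 22.6°, 272.3°, 39.6°.
Largest gap = 272.3° ⇒ minimal covering band is its complement: 360° − 272.3° = 87.7°.
Band runs from +142.0° eastward to -130.3°, crossing the antimeridian.

87.7°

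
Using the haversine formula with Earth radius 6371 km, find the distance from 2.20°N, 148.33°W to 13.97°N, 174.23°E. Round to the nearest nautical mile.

Δλ = 174.23 − -148.33 = 322.56°; wrapped into (−180°, 180°]: -37.44°.
Δφ = 13.97 − 2.20 = 11.77°.
a = sin²(Δφ/2) + cos φ₁ · cos φ₂ · sin²(Δλ/2) = 0.110397.
c = 2·atan2(√a, √(1−a)) = 0.67740 rad → d = 6371·c ≈ 4315.71 km ≈ 2330.30 nmi.

2330 nmi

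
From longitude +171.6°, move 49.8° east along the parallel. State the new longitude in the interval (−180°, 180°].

Start at +171.6°; shift +49.8° → +221.4°.
+221.4° lies outside (−180°, 180°]; subtract 360° → -138.6°.

-138.6°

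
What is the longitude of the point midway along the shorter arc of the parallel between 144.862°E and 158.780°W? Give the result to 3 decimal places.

Signed shortest Δλ from +144.862° to -158.780° is +56.358°.
Midpoint longitude = +144.862° + (+56.358°)/2 = +144.862° + 28.179° = +173.041°.
(The naïve average (+144.862 + -158.780)/2 = -6.959° is on the wrong side of the globe.)

173.041°E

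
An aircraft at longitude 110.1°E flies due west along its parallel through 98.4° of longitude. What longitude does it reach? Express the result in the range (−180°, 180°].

Start at +110.1°; shift −98.4° → +11.7°.
+11.7° already lies in (−180°, 180°].

11.7°E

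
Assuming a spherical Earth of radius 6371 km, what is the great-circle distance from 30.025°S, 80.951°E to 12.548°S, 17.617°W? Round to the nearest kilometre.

10117 km

Δλ = -17.617 − 80.951 = -98.568°.
Δφ = -12.548 − -30.025 = 17.477°.
a = sin²(Δφ/2) + cos φ₁ · cos φ₂ · sin²(Δλ/2) = 0.508599.
c = 2·atan2(√a, √(1−a)) = 1.58800 rad → d = 6371·c ≈ 10117.12 km.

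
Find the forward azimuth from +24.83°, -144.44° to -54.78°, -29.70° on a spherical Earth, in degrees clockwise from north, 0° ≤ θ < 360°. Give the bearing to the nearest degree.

141°

Δλ = -29.70 − -144.44 = 114.74°.
θ = atan2( sin Δλ · cos φ₂ , cos φ₁ · sin φ₂ − sin φ₁ · cos φ₂ · cos Δλ )
  = atan2(0.52378, -0.64007) = 140.706° → normalised to [0°, 360°): 140.706°.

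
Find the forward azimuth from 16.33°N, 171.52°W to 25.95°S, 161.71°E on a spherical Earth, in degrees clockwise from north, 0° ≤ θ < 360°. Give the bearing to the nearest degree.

Δλ = 161.71 − -171.52 = 333.23°; wrapped into (−180°, 180°]: -26.77°.
θ = atan2( sin Δλ · cos φ₂ , cos φ₁ · sin φ₂ − sin φ₁ · cos φ₂ · cos Δλ )
  = atan2(-0.40500, -0.64566) = -147.901° → normalised to [0°, 360°): 212.099°.

212°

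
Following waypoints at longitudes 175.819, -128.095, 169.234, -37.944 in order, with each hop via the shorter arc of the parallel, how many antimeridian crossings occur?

3

Leg 1: +175.819° → -128.095°, shortest Δλ = 56.086° (east) — crosses 180°.
Leg 2: -128.095° → +169.234°, shortest Δλ = -62.671° (west) — crosses 180°.
Leg 3: +169.234° → -37.944°, shortest Δλ = 152.822° (east) — crosses 180°.
Total crossings: 3.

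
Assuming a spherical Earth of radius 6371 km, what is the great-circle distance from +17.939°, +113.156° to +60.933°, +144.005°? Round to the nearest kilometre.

5364 km

Δλ = 144.005 − 113.156 = 30.849°.
Δφ = 60.933 − 17.939 = 42.994°.
a = sin²(Δφ/2) + cos φ₁ · cos φ₂ · sin²(Δλ/2) = 0.166984.
c = 2·atan2(√a, √(1−a)) = 0.84192 rad → d = 6371·c ≈ 5363.87 km.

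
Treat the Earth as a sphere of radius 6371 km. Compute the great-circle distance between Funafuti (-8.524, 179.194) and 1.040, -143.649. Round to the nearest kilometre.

4253 km

Δλ = -143.649 − 179.194 = -322.843°; wrapped into (−180°, 180°]: 37.157°.
Δφ = 1.040 − -8.524 = 9.564°.
a = sin²(Δφ/2) + cos φ₁ · cos φ₂ · sin²(Δλ/2) = 0.107320.
c = 2·atan2(√a, √(1−a)) = 0.66752 rad → d = 6371·c ≈ 4252.77 km.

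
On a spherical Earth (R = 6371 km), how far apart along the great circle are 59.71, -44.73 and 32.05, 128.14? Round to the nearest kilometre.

Δλ = 128.14 − -44.73 = 172.87°.
Δφ = 32.05 − 59.71 = -27.66°.
a = sin²(Δφ/2) + cos φ₁ · cos φ₂ · sin²(Δλ/2) = 0.482991.
c = 2·atan2(√a, √(1−a)) = 1.53677 rad → d = 6371·c ≈ 9790.77 km.

9791 km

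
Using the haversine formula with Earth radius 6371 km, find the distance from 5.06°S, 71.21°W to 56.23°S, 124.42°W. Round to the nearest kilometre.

Δλ = -124.42 − -71.21 = -53.21°.
Δφ = -56.23 − -5.06 = -51.17°.
a = sin²(Δφ/2) + cos φ₁ · cos φ₂ · sin²(Δλ/2) = 0.297542.
c = 2·atan2(√a, √(1−a)) = 1.15391 rad → d = 6371·c ≈ 7351.56 km.

7352 km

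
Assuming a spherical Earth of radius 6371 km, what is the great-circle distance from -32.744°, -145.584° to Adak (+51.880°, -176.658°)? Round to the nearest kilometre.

9885 km

Δλ = -176.658 − -145.584 = -31.074°.
Δφ = 51.880 − -32.744 = 84.624°.
a = sin²(Δφ/2) + cos φ₁ · cos φ₂ · sin²(Δλ/2) = 0.490408.
c = 2·atan2(√a, √(1−a)) = 1.55161 rad → d = 6371·c ≈ 9885.31 km.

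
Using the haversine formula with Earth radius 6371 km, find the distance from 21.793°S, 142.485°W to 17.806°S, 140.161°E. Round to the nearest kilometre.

8019 km

Δλ = 140.161 − -142.485 = 282.646°; wrapped into (−180°, 180°]: -77.354°.
Δφ = -17.806 − -21.793 = 3.987°.
a = sin²(Δφ/2) + cos φ₁ · cos φ₂ · sin²(Δλ/2) = 0.346465.
c = 2·atan2(√a, √(1−a)) = 1.25868 rad → d = 6371·c ≈ 8019.07 km.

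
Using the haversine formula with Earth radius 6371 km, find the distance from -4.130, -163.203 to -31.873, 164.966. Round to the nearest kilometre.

Δλ = 164.966 − -163.203 = 328.169°; wrapped into (−180°, 180°]: -31.831°.
Δφ = -31.873 − -4.130 = -27.743°.
a = sin²(Δφ/2) + cos φ₁ · cos φ₂ · sin²(Δλ/2) = 0.121170.
c = 2·atan2(√a, √(1−a)) = 0.71108 rad → d = 6371·c ≈ 4530.27 km.

4530 km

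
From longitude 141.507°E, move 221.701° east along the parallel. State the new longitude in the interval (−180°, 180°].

3.208°E

Start at +141.507°; shift +221.701° → +363.208°.
+363.208° lies outside (−180°, 180°]; subtract 360° → +3.208°.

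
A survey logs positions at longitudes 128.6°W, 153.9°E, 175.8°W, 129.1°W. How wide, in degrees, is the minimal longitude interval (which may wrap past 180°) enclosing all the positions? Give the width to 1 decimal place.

77.5°

Sort the longitudes: -175.8°, -129.1°, -128.6°, +153.9°.
Eastward gaps between consecutive values (wrapping around): 46.7°, 0.5°, 282.5°, 30.3°.
Largest gap = 282.5° ⇒ minimal covering band is its complement: 360° − 282.5° = 77.5°.
Band runs from +153.9° eastward to -128.6°, crossing the antimeridian.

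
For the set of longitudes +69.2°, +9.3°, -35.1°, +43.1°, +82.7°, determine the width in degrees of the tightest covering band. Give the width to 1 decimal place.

Sort the longitudes: -35.1°, +9.3°, +43.1°, +69.2°, +82.7°.
Eastward gaps between consecutive values (wrapping around): 44.4°, 33.8°, 26.1°, 13.5°, 242.2°.
Largest gap = 242.2° ⇒ minimal covering band is its complement: 360° − 242.2° = 117.8°.
Band runs from -35.1° eastward to +82.7°.

117.8°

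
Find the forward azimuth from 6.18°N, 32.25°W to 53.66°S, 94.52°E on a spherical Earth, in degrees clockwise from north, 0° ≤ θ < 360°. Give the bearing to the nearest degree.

148°

Δλ = 94.52 − -32.25 = 126.77°.
θ = atan2( sin Δλ · cos φ₂ , cos φ₁ · sin φ₂ − sin φ₁ · cos φ₂ · cos Δλ )
  = atan2(0.47468, -0.76265) = 148.101° → normalised to [0°, 360°): 148.101°.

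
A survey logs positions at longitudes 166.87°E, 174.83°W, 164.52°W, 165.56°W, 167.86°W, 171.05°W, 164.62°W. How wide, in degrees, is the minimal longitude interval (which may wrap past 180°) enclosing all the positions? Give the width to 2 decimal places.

Sort the longitudes: -174.83°, -171.05°, -167.86°, -165.56°, -164.62°, -164.52°, +166.87°.
Eastward gaps between consecutive values (wrapping around): 3.78°, 3.19°, 2.30°, 0.94°, 0.10°, 331.39°, 18.30°.
Largest gap = 331.39° ⇒ minimal covering band is its complement: 360° − 331.39° = 28.61°.
Band runs from +166.87° eastward to -164.52°, crossing the antimeridian.

28.61°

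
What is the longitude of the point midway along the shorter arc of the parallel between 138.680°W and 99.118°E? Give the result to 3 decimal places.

160.219°E

Signed shortest Δλ from -138.680° to +99.118° is -122.202°.
Midpoint longitude = -138.680° + (-122.202°)/2 = -138.680° − 61.101° = -199.781°.
Normalise into (−180°, 180°]: +160.219°.
(The naïve average (-138.680 + +99.118)/2 = -19.781° is on the wrong side of the globe.)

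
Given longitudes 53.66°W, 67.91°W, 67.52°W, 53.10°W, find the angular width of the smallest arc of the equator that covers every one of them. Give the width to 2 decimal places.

Sort the longitudes: -67.91°, -67.52°, -53.66°, -53.10°.
Eastward gaps between consecutive values (wrapping around): 0.39°, 13.86°, 0.56°, 345.19°.
Largest gap = 345.19° ⇒ minimal covering band is its complement: 360° − 345.19° = 14.81°.
Band runs from -67.91° eastward to -53.10°.

14.81°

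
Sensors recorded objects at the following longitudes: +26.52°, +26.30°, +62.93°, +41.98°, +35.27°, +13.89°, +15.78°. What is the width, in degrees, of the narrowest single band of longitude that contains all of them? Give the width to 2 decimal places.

Sort the longitudes: +13.89°, +15.78°, +26.30°, +26.52°, +35.27°, +41.98°, +62.93°.
Eastward gaps between consecutive values (wrapping around): 1.89°, 10.52°, 0.22°, 8.75°, 6.71°, 20.95°, 310.96°.
Largest gap = 310.96° ⇒ minimal covering band is its complement: 360° − 310.96° = 49.04°.
Band runs from +13.89° eastward to +62.93°.

49.04°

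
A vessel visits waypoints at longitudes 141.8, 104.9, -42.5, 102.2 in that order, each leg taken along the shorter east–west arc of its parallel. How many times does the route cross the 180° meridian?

Leg 1: +141.8° → +104.9°, shortest Δλ = -36.9° (west) — does not cross 180°.
Leg 2: +104.9° → -42.5°, shortest Δλ = -147.4° (west) — does not cross 180°.
Leg 3: -42.5° → +102.2°, shortest Δλ = 144.7° (east) — does not cross 180°.
Total crossings: 0.

0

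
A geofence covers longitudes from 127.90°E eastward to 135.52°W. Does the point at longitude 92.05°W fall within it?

Band width going east from +127.90° to -135.52°: ((-135.52 − 127.90) mod 360) = 96.58°.
Offset of -92.05° east of the west edge: ((-92.05 − 127.90) mod 360) = 140.05°.
140.05° > 96.58° ⇒ outside.

No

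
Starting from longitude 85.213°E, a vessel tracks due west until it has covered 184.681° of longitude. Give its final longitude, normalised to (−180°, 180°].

Start at +85.213°; shift −184.681° → -99.468°.
-99.468° already lies in (−180°, 180°].

99.468°W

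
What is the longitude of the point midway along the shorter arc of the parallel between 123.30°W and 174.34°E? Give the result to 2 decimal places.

Signed shortest Δλ from -123.30° to +174.34° is -62.36°.
Midpoint longitude = -123.30° + (-62.36°)/2 = -123.30° − 31.18° = -154.48°.
(The naïve average (-123.30 + +174.34)/2 = 25.52° is on the wrong side of the globe.)

154.48°W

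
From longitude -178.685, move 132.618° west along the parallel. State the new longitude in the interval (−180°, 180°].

Start at -178.685°; shift −132.618° → -311.303°.
-311.303° lies outside (−180°, 180°]; add 360° → +48.697°.

+48.697°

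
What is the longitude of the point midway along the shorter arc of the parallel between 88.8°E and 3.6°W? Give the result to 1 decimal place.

Signed shortest Δλ from +88.8° to -3.6° is -92.4°.
Midpoint longitude = +88.8° + (-92.4°)/2 = +88.8° − 46.2° = +42.6°.

42.6°E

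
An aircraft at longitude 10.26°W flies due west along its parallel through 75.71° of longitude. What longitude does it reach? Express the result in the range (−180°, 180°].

Start at -10.26°; shift −75.71° → -85.97°.
-85.97° already lies in (−180°, 180°].

85.97°W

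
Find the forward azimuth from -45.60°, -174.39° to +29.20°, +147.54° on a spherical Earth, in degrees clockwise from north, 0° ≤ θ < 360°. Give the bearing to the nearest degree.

327°

Δλ = 147.54 − -174.39 = 321.93°; wrapped into (−180°, 180°]: -38.07°.
θ = atan2( sin Δλ · cos φ₂ , cos φ₁ · sin φ₂ − sin φ₁ · cos φ₂ · cos Δλ )
  = atan2(-0.53826, 0.83233) = -32.890° → normalised to [0°, 360°): 327.110°.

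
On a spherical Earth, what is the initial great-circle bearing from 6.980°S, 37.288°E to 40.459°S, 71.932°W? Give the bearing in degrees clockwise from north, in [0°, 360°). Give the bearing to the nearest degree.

Δλ = -71.932 − 37.288 = -109.220°.
θ = atan2( sin Δλ · cos φ₂ , cos φ₁ · sin φ₂ − sin φ₁ · cos φ₂ · cos Δλ )
  = atan2(-0.71846, -0.67453) = -133.194° → normalised to [0°, 360°): 226.806°.

227°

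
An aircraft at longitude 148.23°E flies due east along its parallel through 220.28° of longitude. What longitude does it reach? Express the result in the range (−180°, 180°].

Start at +148.23°; shift +220.28° → +368.51°.
+368.51° lies outside (−180°, 180°]; subtract 360° → +8.51°.

8.51°E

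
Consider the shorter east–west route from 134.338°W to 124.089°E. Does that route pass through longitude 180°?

Naïve |124.089 − -134.338| = 258.427° > 180°, so the shorter arc goes the other way round — across 180°.
Signed shortest Δλ = ((124.089 − -134.338 + 180) mod 360) − 180 = -101.573°.
Going west by 101.573° from -134.338° passes through 180° before reaching +124.089°.

Yes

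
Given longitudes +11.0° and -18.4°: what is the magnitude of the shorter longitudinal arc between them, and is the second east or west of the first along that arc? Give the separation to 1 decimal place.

Raw difference: -18.4 − 11.0 = -29.4°.
Normalise into (−180°, 180°]: -29.4° stays -29.4°.
Negative ⇒ the second point lies to the west; separation 29.4°.

29.4° west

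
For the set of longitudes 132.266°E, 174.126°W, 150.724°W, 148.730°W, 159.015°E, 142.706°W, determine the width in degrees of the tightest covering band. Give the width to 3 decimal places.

85.028°

Sort the longitudes: -174.126°, -150.724°, -148.730°, -142.706°, +132.266°, +159.015°.
Eastward gaps between consecutive values (wrapping around): 23.402°, 1.994°, 6.024°, 274.972°, 26.749°, 26.859°.
Largest gap = 274.972° ⇒ minimal covering band is its complement: 360° − 274.972° = 85.028°.
Band runs from +132.266° eastward to -142.706°, crossing the antimeridian.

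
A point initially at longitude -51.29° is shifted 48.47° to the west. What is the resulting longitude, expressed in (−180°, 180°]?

Start at -51.29°; shift −48.47° → -99.76°.
-99.76° already lies in (−180°, 180°].

-99.76°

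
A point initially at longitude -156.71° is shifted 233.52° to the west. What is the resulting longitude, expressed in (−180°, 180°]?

-30.23°

Start at -156.71°; shift −233.52° → -390.23°.
-390.23° lies outside (−180°, 180°]; add 360° → -30.23°.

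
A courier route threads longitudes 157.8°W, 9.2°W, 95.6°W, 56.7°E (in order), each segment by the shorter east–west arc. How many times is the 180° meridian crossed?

Leg 1: -157.8° → -9.2°, shortest Δλ = 148.6° (east) — does not cross 180°.
Leg 2: -9.2° → -95.6°, shortest Δλ = -86.4° (west) — does not cross 180°.
Leg 3: -95.6° → +56.7°, shortest Δλ = 152.3° (east) — does not cross 180°.
Total crossings: 0.

0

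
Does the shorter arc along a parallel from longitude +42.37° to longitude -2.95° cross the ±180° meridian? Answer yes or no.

Signed shortest Δλ = ((-2.95 − 42.37 + 180) mod 360) − 180 = -45.32°.
Going west by 45.32° from +42.37° reaches -2.95° without touching 180°.

No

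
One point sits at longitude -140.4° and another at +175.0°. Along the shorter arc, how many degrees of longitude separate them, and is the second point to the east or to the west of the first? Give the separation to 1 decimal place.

44.6° west

Raw difference: 175.0 − -140.4 = 315.4°.
Normalise into (−180°, 180°]: 315.4° − 360° = -44.6°.
Negative ⇒ the second point lies to the west; separation 44.6°.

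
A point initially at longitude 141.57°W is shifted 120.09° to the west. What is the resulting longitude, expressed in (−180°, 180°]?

Start at -141.57°; shift −120.09° → -261.66°.
-261.66° lies outside (−180°, 180°]; add 360° → +98.34°.

98.34°E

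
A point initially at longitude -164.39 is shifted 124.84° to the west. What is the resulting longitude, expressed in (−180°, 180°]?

Start at -164.39°; shift −124.84° → -289.23°.
-289.23° lies outside (−180°, 180°]; add 360° → +70.77°.

+70.77°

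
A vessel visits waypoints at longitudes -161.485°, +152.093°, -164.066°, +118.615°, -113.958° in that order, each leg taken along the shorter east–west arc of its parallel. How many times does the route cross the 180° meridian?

Leg 1: -161.485° → +152.093°, shortest Δλ = -46.422° (west) — crosses 180°.
Leg 2: +152.093° → -164.066°, shortest Δλ = 43.841° (east) — crosses 180°.
Leg 3: -164.066° → +118.615°, shortest Δλ = -77.319° (west) — crosses 180°.
Leg 4: +118.615° → -113.958°, shortest Δλ = 127.427° (east) — crosses 180°.
Total crossings: 4.

4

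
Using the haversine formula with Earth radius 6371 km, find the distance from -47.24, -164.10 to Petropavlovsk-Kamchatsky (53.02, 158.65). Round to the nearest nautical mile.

6314 nmi

Δλ = 158.65 − -164.10 = 322.75°; wrapped into (−180°, 180°]: -37.25°.
Δφ = 53.02 − -47.24 = 100.26°.
a = sin²(Δφ/2) + cos φ₁ · cos φ₂ · sin²(Δλ/2) = 0.630714.
c = 2·atan2(√a, √(1−a)) = 1.83530 rad → d = 6371·c ≈ 11692.68 km ≈ 6313.54 nmi.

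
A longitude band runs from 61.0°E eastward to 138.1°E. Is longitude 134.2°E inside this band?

Yes

Band width going east from +61.0° to +138.1°: ((138.1 − 61.0) mod 360) = 77.1°.
Offset of +134.2° east of the west edge: ((134.2 − 61.0) mod 360) = 73.2°.
73.2° ≤ 77.1° ⇒ inside.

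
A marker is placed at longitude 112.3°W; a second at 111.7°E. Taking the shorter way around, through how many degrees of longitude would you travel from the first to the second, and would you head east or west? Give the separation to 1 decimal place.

136.0° west

Raw difference: 111.7 − -112.3 = 224.0°.
Normalise into (−180°, 180°]: 224.0° − 360° = -136.0°.
Negative ⇒ the second point lies to the west; separation 136.0°.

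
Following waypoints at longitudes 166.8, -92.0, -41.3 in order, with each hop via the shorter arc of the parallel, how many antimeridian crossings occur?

Leg 1: +166.8° → -92.0°, shortest Δλ = 101.2° (east) — crosses 180°.
Leg 2: -92.0° → -41.3°, shortest Δλ = 50.7° (east) — does not cross 180°.
Total crossings: 1.

1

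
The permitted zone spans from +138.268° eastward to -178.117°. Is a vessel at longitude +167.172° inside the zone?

Band width going east from +138.268° to -178.117°: ((-178.117 − 138.268) mod 360) = 43.615°.
Offset of +167.172° east of the west edge: ((167.172 − 138.268) mod 360) = 28.904°.
28.904° ≤ 43.615° ⇒ inside.

Yes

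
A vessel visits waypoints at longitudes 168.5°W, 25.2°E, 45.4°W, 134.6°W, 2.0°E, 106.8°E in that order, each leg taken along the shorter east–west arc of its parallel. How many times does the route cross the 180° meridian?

Leg 1: -168.5° → +25.2°, shortest Δλ = -166.3° (west) — crosses 180°.
Leg 2: +25.2° → -45.4°, shortest Δλ = -70.6° (west) — does not cross 180°.
Leg 3: -45.4° → -134.6°, shortest Δλ = -89.2° (west) — does not cross 180°.
Leg 4: -134.6° → +2.0°, shortest Δλ = 136.6° (east) — does not cross 180°.
Leg 5: +2.0° → +106.8°, shortest Δλ = 104.8° (east) — does not cross 180°.
Total crossings: 1.

1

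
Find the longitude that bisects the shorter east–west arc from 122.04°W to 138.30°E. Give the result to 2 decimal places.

171.87°W

Signed shortest Δλ from -122.04° to +138.30° is -99.66°.
Midpoint longitude = -122.04° + (-99.66°)/2 = -122.04° − 49.83° = -171.87°.
(The naïve average (-122.04 + +138.30)/2 = 8.13° is on the wrong side of the globe.)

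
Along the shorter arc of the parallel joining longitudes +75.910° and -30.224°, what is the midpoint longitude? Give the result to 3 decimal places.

+22.843°

Signed shortest Δλ from +75.910° to -30.224° is -106.134°.
Midpoint longitude = +75.910° + (-106.134°)/2 = +75.910° − 53.067° = +22.843°.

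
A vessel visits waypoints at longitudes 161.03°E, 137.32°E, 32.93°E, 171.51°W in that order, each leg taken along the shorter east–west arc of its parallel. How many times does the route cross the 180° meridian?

Leg 1: +161.03° → +137.32°, shortest Δλ = -23.71° (west) — does not cross 180°.
Leg 2: +137.32° → +32.93°, shortest Δλ = -104.39° (west) — does not cross 180°.
Leg 3: +32.93° → -171.51°, shortest Δλ = 155.56° (east) — crosses 180°.
Total crossings: 1.

1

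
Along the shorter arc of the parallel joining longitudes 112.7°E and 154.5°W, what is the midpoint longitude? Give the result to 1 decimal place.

159.1°E

Signed shortest Δλ from +112.7° to -154.5° is +92.8°.
Midpoint longitude = +112.7° + (+92.8°)/2 = +112.7° + 46.4° = +159.1°.
(The naïve average (+112.7 + -154.5)/2 = -20.9° is on the wrong side of the globe.)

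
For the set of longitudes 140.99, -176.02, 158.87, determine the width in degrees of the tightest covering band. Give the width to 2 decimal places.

Sort the longitudes: -176.02°, +140.99°, +158.87°.
Eastward gaps between consecutive values (wrapping around): 317.01°, 17.88°, 25.11°.
Largest gap = 317.01° ⇒ minimal covering band is its complement: 360° − 317.01° = 42.99°.
Band runs from +140.99° eastward to -176.02°, crossing the antimeridian.

42.99°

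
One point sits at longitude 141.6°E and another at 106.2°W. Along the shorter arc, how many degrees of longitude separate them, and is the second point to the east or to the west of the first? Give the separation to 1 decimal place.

Raw difference: -106.2 − 141.6 = -247.8°.
Normalise into (−180°, 180°]: -247.8° + 360° = 112.2°.
Positive ⇒ the second point lies to the east; separation 112.2°.

112.2° east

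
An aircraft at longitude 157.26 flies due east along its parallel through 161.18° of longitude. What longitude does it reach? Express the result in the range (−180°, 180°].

Start at +157.26°; shift +161.18° → +318.44°.
+318.44° lies outside (−180°, 180°]; subtract 360° → -41.56°.

-41.56°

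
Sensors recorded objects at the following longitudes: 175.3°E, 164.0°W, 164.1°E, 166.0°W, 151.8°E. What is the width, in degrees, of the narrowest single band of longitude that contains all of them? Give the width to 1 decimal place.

44.2°

Sort the longitudes: -166.0°, -164.0°, +151.8°, +164.1°, +175.3°.
Eastward gaps between consecutive values (wrapping around): 2.0°, 315.8°, 12.3°, 11.2°, 18.7°.
Largest gap = 315.8° ⇒ minimal covering band is its complement: 360° − 315.8° = 44.2°.
Band runs from +151.8° eastward to -164.0°, crossing the antimeridian.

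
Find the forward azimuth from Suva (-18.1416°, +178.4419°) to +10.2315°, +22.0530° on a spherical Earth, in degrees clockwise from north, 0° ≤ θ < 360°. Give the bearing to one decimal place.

Δλ = 22.0530 − 178.4419 = -156.3889°.
θ = atan2( sin Δλ · cos φ₂ , cos φ₁ · sin φ₂ − sin φ₁ · cos φ₂ · cos Δλ )
  = atan2(-0.39416, -0.11197) = -105.858° → normalised to [0°, 360°): 254.142°.

254.1°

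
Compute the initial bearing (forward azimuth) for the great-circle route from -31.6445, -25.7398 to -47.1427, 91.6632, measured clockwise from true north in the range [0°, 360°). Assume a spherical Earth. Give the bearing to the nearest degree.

Δλ = 91.6632 − -25.7398 = 117.4030°.
θ = atan2( sin Δλ · cos φ₂ , cos φ₁ · sin φ₂ − sin φ₁ · cos φ₂ · cos Δλ )
  = atan2(0.60385, -0.78830) = 142.547° → normalised to [0°, 360°): 142.547°.

143°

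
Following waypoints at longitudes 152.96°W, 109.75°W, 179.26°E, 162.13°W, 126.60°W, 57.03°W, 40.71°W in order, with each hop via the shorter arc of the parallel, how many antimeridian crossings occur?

Leg 1: -152.96° → -109.75°, shortest Δλ = 43.21° (east) — does not cross 180°.
Leg 2: -109.75° → +179.26°, shortest Δλ = -70.99° (west) — crosses 180°.
Leg 3: +179.26° → -162.13°, shortest Δλ = 18.61° (east) — crosses 180°.
Leg 4: -162.13° → -126.60°, shortest Δλ = 35.53° (east) — does not cross 180°.
Leg 5: -126.60° → -57.03°, shortest Δλ = 69.57° (east) — does not cross 180°.
Leg 6: -57.03° → -40.71°, shortest Δλ = 16.32° (east) — does not cross 180°.
Total crossings: 2.

2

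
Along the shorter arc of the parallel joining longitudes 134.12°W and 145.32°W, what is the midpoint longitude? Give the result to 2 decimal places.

Signed shortest Δλ from -134.12° to -145.32° is -11.20°.
Midpoint longitude = -134.12° + (-11.20°)/2 = -134.12° − 5.60° = -139.72°.

139.72°W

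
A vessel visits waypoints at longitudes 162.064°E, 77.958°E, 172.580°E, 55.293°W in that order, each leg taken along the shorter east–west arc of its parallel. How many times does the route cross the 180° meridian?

1

Leg 1: +162.064° → +77.958°, shortest Δλ = -84.106° (west) — does not cross 180°.
Leg 2: +77.958° → +172.580°, shortest Δλ = 94.622° (east) — does not cross 180°.
Leg 3: +172.580° → -55.293°, shortest Δλ = 132.127° (east) — crosses 180°.
Total crossings: 1.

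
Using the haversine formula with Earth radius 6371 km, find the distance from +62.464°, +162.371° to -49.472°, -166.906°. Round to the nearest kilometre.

12739 km

Δλ = -166.906 − 162.371 = -329.277°; wrapped into (−180°, 180°]: 30.723°.
Δφ = -49.472 − 62.464 = -111.936°.
a = sin²(Δφ/2) + cos φ₁ · cos φ₂ · sin²(Δλ/2) = 0.707867.
c = 2·atan2(√a, √(1−a)) = 1.99955 rad → d = 6371·c ≈ 12739.11 km.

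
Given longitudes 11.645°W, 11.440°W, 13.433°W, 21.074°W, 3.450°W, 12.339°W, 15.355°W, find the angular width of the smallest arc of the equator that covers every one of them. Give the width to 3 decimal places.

17.624°

Sort the longitudes: -21.074°, -15.355°, -13.433°, -12.339°, -11.645°, -11.440°, -3.450°.
Eastward gaps between consecutive values (wrapping around): 5.719°, 1.922°, 1.094°, 0.694°, 0.205°, 7.990°, 342.376°.
Largest gap = 342.376° ⇒ minimal covering band is its complement: 360° − 342.376° = 17.624°.
Band runs from -21.074° eastward to -3.450°.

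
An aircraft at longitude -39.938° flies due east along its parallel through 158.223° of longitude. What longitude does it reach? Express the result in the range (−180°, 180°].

Start at -39.938°; shift +158.223° → +118.285°.
+118.285° already lies in (−180°, 180°].

+118.285°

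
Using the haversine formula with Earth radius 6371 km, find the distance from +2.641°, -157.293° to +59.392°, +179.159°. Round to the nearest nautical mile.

Δλ = 179.159 − -157.293 = 336.452°; wrapped into (−180°, 180°]: -23.548°.
Δφ = 59.392 − 2.641 = 56.751°.
a = sin²(Δφ/2) + cos φ₁ · cos φ₂ · sin²(Δλ/2) = 0.247038.
c = 2·atan2(√a, √(1−a)) = 1.04034 rad → d = 6371·c ≈ 6628.03 km ≈ 3578.85 nmi.

3579 nmi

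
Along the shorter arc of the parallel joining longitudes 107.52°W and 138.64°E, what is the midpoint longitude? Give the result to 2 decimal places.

Signed shortest Δλ from -107.52° to +138.64° is -113.84°.
Midpoint longitude = -107.52° + (-113.84°)/2 = -107.52° − 56.92° = -164.44°.
(The naïve average (-107.52 + +138.64)/2 = 15.56° is on the wrong side of the globe.)

164.44°W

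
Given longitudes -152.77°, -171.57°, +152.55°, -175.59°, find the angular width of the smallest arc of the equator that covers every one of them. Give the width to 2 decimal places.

54.68°

Sort the longitudes: -175.59°, -171.57°, -152.77°, +152.55°.
Eastward gaps between consecutive values (wrapping around): 4.02°, 18.80°, 305.32°, 31.86°.
Largest gap = 305.32° ⇒ minimal covering band is its complement: 360° − 305.32° = 54.68°.
Band runs from +152.55° eastward to -152.77°, crossing the antimeridian.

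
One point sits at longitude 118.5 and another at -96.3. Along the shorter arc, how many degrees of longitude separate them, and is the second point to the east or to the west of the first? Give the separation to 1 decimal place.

Raw difference: -96.3 − 118.5 = -214.8°.
Normalise into (−180°, 180°]: -214.8° + 360° = 145.2°.
Positive ⇒ the second point lies to the east; separation 145.2°.

145.2° east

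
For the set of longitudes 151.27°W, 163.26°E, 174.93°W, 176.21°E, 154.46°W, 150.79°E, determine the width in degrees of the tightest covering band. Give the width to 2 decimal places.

57.94°

Sort the longitudes: -174.93°, -154.46°, -151.27°, +150.79°, +163.26°, +176.21°.
Eastward gaps between consecutive values (wrapping around): 20.47°, 3.19°, 302.06°, 12.47°, 12.95°, 8.86°.
Largest gap = 302.06° ⇒ minimal covering band is its complement: 360° − 302.06° = 57.94°.
Band runs from +150.79° eastward to -151.27°, crossing the antimeridian.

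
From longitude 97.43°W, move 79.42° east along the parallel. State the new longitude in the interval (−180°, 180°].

18.01°W

Start at -97.43°; shift +79.42° → -18.01°.
-18.01° already lies in (−180°, 180°].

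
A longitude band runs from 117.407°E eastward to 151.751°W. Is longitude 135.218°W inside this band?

No

Band width going east from +117.407° to -151.751°: ((-151.751 − 117.407) mod 360) = 90.842°.
Offset of -135.218° east of the west edge: ((-135.218 − 117.407) mod 360) = 107.375°.
107.375° > 90.842° ⇒ outside.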